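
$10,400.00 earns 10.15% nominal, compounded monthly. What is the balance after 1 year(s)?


Formula: FV = P * (1 + r/m)^(m*t)
Period rate: r/m = 0.1015 / 12 = 0.008458
Total periods: m*t = 12 * 1 = 12
Growth factor: (1 + 0.008458)^12 = 1.106358
FV = $10,400.00 * 1.106358 = $11,506.12

$11,506.12


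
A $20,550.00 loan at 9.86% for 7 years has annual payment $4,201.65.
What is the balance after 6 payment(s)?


Formula: Balance = PV*(1+r)^k - PMT*((1+r)^k - 1)/r
Growth: (1 + 0.0986)^6 = 1.758076
Accumulated factor: ((1+r)^k - 1)/r = 7.688394
Balance = $20,550.00 * 1.758076 - $4,201.65 * 7.688394
Balance = $3,824.51

$3,824.51


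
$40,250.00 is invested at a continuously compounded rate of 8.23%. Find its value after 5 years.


Formula: FV = P * e^(r*t)
Exponent: r*t = 0.0823 * 5 = 0.4115
e^(0.4115) = 1.50908
FV = $40,250.00 * 1.50908 = $60,740.46

$60,740.46


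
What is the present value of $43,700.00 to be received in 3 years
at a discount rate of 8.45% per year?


Formula: PV = FV / (1 + r)^n
Substituting: PV = $43,700.00 / (1 + 0.0845)^3
Discount factor: (1.0845)^3 = 1.275524
PV = $43,700.00 / 1.275524 = $34,260.43

$34,260.43


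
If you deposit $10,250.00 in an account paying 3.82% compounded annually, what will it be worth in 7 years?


Formula: FV = P * (1 + r)^n
Substituting: FV = $10,250.00 * (1 + 0.0382)^7
Growth factor: (1.0382)^7 = 1.300071
FV = $10,250.00 * 1.300071 = $13,325.73

$13,325.73


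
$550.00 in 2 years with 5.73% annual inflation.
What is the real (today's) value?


Formula: Real value = nominal / (1 + inflation)^years
Price level: (1 + 0.0573)^2 = 1.117883
Real value = $550.00 / 1.117883 = $492.00

$492.00


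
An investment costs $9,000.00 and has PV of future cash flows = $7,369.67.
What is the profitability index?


Formula: PI = PV(cash flows) / initial investment
Substituting: PI = $7,369.67 / $9,000.00
PI = 0.8189

0.8189


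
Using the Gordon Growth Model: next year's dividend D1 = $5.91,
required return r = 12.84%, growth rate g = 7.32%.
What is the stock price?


Formula: P = D1 / (r - g)
Spread: r - g = 0.1284 - 0.0732 = 0.0552
Substituting: P = $5.91 / 0.0552
P = $107.07

$107.07


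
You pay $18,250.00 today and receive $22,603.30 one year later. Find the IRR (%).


Formula: IRR = C1/C0 - 1
Substituting: IRR = $22,603.30 / $18,250.00 - 1
Ratio: 1.238537 - 1 = 0.238537
IRR = 23.8537%

23.8537%


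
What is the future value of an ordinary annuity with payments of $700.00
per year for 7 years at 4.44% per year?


Formula: FV = PMT * ((1+r)^n - 1) / r
Growth factor: (1 + 0.0444)^7 = 1.355402
Numerator: 1.355402 - 1 = 0.355402
FV = $700.00 * 0.355402 / 0.0444 = $5,603.18

$5,603.18


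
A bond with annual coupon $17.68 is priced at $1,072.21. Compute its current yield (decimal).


Formula: Current yield = annual coupon / price
Substituting: CY = $17.68 / $1,072.21
CY = 0.016489

0.016489


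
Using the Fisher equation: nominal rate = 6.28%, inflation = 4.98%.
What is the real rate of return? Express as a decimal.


Formula: (1 + r_real) = (1 + r_nom) / (1 + inflation)
Substituting: (1 + r_real) = 1.0628 / 1.0498
(1 + r_real) = 1.012383
r_real = 1.012383 - 1 = 0.012383

0.012383


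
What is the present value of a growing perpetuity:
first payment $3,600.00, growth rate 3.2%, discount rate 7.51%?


Formula: PV = C / (r - g)
Spread: r - g = 0.0751 - 0.032 = 0.0431
Substituting: PV = $3,600.00 / 0.0431
PV = $83,526.68

$83,526.68


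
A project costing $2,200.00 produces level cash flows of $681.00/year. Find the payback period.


Formula: Payback = investment / annual cash flow
Substituting: Payback = $2,200.00 / $681.00
Payback = 3.2305 years

3.2305 years


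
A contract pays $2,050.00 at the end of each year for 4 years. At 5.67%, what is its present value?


Formula: PV = PMT * (1 - (1+r)^(-n)) / r
Discount factor: (1 + 0.0567)^(-4) = 0.802035
Bracket: 1 - 0.802035 = 0.197965
PV = $2,050.00 * 0.197965 / 0.0567 = $7,157.47

$7,157.47


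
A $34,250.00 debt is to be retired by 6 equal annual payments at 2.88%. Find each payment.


Formula: PMT = PV * r / (1 - (1+r)^(-n))
Denominator: 1 - (1 + 0.0288)^(-6) = 0.156638
Numerator: $34,250.00 * 0.0288 = 986.4
PMT = 986.4 / 0.156638 = $6,297.34

$6,297.34


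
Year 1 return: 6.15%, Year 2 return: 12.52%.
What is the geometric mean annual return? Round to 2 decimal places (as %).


Formula: Geometric mean = ((1+r1)*(1+r2))^(1/2) - 1
Product: (1 + 0.0615) * (1 + 0.1252) = 1.0615 * 1.1252 = 1.1944
Square root: 1.1944^0.5 = 1.092886
Geometric mean = 1.092886 - 1 = 0.092886
As percentage: 9.29%

9.29%


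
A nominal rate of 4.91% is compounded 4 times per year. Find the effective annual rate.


Formula: EAR = (1 + r/m)^m - 1
Period rate: r/m = 0.0491 / 4 = 0.012275
Compounding: (1 + 0.012275)^4 = 1.050011
EAR = 1.050011 - 1 = 0.050011

0.050011


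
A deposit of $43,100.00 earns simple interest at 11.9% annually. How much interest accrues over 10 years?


Formula: I = P * r * t
Substituting: I = $43,100.00 * 0.119 * 10
Step: I = $43,100.00 * 1.19
I = $51,289.00

$51,289.00


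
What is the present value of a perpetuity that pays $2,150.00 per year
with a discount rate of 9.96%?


Formula: PV = C / r
Substituting: PV = $2,150.00 / 0.0996
PV = $21,586.35

$21,586.35


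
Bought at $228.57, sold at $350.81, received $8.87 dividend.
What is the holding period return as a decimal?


Formula: HPR = (P1 - P0 + D) / P0
Gain: $350.81 - $228.57 + $8.87 = $131.11
HPR = $131.11 / $228.57 = 0.5736

0.5736


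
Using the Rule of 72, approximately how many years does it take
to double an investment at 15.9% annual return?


Formula: Years ≈ 72 / r
Substituting: Years ≈ 72 / 15.9
Years ≈ 4.5

4.5 years


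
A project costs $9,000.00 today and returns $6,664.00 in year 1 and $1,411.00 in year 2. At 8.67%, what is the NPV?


Formula: NPV = C0 + C1/(1+r) + C2/(1+r)^2
Discount C1: $6,664.00 / (1 + 0.0867) = $6,132.33
Discount C2: $1,411.00 / (1 + 0.0867)^2 = $1,194.83
NPV = -$9,000.00 + $6,132.33 + $1,194.83 = -$1,672.84

-$1,672.84


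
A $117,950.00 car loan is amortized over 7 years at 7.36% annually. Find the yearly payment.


Formula: PMT = PV * r / (1 - (1+r)^(-n))
Denominator: 1 - (1 + 0.0736)^(-7) = 0.391721
Numerator: $117,950.00 * 0.0736 = 8681.12
PMT = 8681.12 / 0.391721 = $22,161.46

$22,161.46


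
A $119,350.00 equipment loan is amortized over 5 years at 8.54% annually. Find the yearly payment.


Formula: PMT = PV * r / (1 - (1+r)^(-n))
Denominator: 1 - (1 + 0.0854)^(-5) = 0.336179
Numerator: $119,350.00 * 0.0854 = 10192.49
PMT = 10192.49 / 0.336179 = $30,318.63

$30,318.63


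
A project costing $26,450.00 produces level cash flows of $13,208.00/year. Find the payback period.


Formula: Payback = investment / annual cash flow
Substituting: Payback = $26,450.00 / $13,208.00
Payback = 2.0026 years

2.0026 years


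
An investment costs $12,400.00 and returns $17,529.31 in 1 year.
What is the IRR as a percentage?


Formula: IRR = C1/C0 - 1
Substituting: IRR = $17,529.31 / $12,400.00 - 1
Ratio: 1.413654 - 1 = 0.413654
IRR = 41.3654%

41.3654%


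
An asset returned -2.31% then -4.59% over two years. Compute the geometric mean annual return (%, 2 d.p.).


Formula: Geometric mean = ((1+r1)*(1+r2))^(1/2) - 1
Product: (1 + -0.0231) * (1 + -0.0459) = 0.9769 * 0.9541 = 0.93206
Square root: 0.93206^0.5 = 0.965433
Geometric mean = 0.965433 - 1 = -0.034567
As percentage: -3.46%

-3.46%


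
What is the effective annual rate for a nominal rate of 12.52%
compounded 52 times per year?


Formula: EAR = (1 + r/m)^m - 1
Period rate: r/m = 0.1252 / 52 = 0.002408
Compounding: (1 + 0.002408)^52 = 1.133205
EAR = 1.133205 - 1 = 0.133205

0.133205


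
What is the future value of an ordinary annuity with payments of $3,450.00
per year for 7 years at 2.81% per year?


Formula: FV = PMT * ((1+r)^n - 1) / r
Growth factor: (1 + 0.0281)^7 = 1.214081
Numerator: 1.214081 - 1 = 0.214081
FV = $3,450.00 * 0.214081 / 0.0281 = $26,283.92

$26,283.92


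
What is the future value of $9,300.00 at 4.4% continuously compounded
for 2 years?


Formula: FV = P * e^(r*t)
Exponent: r*t = 0.044 * 2 = 0.088
e^(0.088) = 1.091988
FV = $9,300.00 * 1.091988 = $10,155.49

$10,155.49


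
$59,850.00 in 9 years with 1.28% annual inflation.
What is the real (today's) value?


Formula: Real value = nominal / (1 + inflation)^years
Price level: (1 + 0.0128)^9 = 1.121278
Real value = $59,850.00 / 1.121278 = $53,376.60

$53,376.60


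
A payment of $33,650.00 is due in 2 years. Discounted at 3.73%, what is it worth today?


Formula: PV = FV / (1 + r)^n
Substituting: PV = $33,650.00 / (1 + 0.0373)^2
Discount factor: (1.0373)^2 = 1.075991
PV = $33,650.00 / 1.075991 = $31,273.49

$31,273.49


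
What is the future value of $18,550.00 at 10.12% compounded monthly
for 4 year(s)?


Formula: FV = P * (1 + r/m)^(m*t)
Period rate: r/m = 0.1012 / 12 = 0.008433
Total periods: m*t = 12 * 4 = 48
Growth factor: (1 + 0.008433)^48 = 1.49646
FV = $18,550.00 * 1.49646 = $27,759.34

$27,759.34


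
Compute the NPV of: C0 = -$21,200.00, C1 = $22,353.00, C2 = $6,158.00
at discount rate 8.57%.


Formula: NPV = C0 + C1/(1+r) + C2/(1+r)^2
Discount C1: $22,353.00 / (1 + 0.0857) = $20,588.56
Discount C2: $6,158.00 / (1 + 0.0857)^2 = $5,224.20
NPV = -$21,200.00 + $20,588.56 + $5,224.20 = $4,612.76

$4,612.76


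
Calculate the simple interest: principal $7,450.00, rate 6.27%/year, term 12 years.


Formula: I = P * r * t
Substituting: I = $7,450.00 * 0.0627 * 12
Step: I = $7,450.00 * 0.7524
I = $5,605.38

$5,605.38


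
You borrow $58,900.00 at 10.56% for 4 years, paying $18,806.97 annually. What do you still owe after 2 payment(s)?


Formula: Balance = PV*(1+r)^k - PMT*((1+r)^k - 1)/r
Growth: (1 + 0.1056)^2 = 1.222351
Accumulated factor: ((1+r)^k - 1)/r = 2.1056
Balance = $58,900.00 * 1.222351 - $18,806.97 * 2.1056
Balance = $32,396.54

$32,396.54


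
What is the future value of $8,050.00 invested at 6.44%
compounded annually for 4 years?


Formula: FV = P * (1 + r)^n
Substituting: FV = $8,050.00 * (1 + 0.0644)^4
Growth factor: (1.0644)^4 = 1.28357
FV = $8,050.00 * 1.28357 = $10,332.74

$10,332.74


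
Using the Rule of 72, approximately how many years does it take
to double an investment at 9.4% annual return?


Formula: Years ≈ 72 / r
Substituting: Years ≈ 72 / 9.4
Years ≈ 7.7

7.7 years


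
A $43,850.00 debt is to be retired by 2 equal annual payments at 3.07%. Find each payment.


Formula: PMT = PV * r / (1 - (1+r)^(-n))
Denominator: 1 - (1 + 0.0307)^(-2) = 0.058684
Numerator: $43,850.00 * 0.0307 = 1346.195
PMT = 1346.195 / 0.058684 = $22,939.73

$22,939.73


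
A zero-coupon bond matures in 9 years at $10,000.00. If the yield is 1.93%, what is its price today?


Formula: Price = FV / (1 + r)^n
Substituting: Price = $10,000.00 / (1 + 0.0193)^9
Discount factor: (1.0193)^9 = 1.187731
Price = $10,000.00 / 1.187731 = $8,419.41

$8,419.41


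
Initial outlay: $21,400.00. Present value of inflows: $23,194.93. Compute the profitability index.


Formula: PI = PV(cash flows) / initial investment
Substituting: PI = $23,194.93 / $21,400.00
PI = 1.0839

1.0839


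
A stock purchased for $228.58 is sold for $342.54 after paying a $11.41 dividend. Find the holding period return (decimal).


Formula: HPR = (P1 - P0 + D) / P0
Gain: $342.54 - $228.58 + $11.41 = $125.37
HPR = $125.37 / $228.58 = 0.5485

0.5485


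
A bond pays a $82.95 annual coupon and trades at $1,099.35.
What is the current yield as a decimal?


Formula: Current yield = annual coupon / price
Substituting: CY = $82.95 / $1,099.35
CY = 0.075454

0.075454


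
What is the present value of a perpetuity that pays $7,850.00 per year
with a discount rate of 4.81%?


Formula: PV = C / r
Substituting: PV = $7,850.00 / 0.0481
PV = $163,201.66

$163,201.66


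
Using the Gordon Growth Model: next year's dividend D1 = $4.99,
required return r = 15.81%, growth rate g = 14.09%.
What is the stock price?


Formula: P = D1 / (r - g)
Spread: r - g = 0.1581 - 0.1409 = 0.0172
Substituting: P = $4.99 / 0.0172
P = $290.12

$290.12


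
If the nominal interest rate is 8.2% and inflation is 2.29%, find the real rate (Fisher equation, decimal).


Formula: (1 + r_real) = (1 + r_nom) / (1 + inflation)
Substituting: (1 + r_real) = 1.082 / 1.0229
(1 + r_real) = 1.057777
r_real = 1.057777 - 1 = 0.057777

0.057777


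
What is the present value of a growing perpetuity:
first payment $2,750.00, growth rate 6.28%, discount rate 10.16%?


Formula: PV = C / (r - g)
Spread: r - g = 0.1016 - 0.0628 = 0.0388
Substituting: PV = $2,750.00 / 0.0388
PV = $70,876.29

$70,876.29


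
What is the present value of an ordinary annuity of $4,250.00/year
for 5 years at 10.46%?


Formula: PV = PMT * (1 - (1+r)^(-n)) / r
Discount factor: (1 + 0.1046)^(-5) = 0.6081
Bracket: 1 - 0.6081 = 0.3919
PV = $4,250.00 * 0.3919 / 0.1046 = $15,923.29

$15,923.29


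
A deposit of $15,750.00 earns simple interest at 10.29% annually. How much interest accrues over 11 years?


Formula: I = P * r * t
Substituting: I = $15,750.00 * 0.1029 * 11
Step: I = $15,750.00 * 1.1319
I = $17,827.43

$17,827.43


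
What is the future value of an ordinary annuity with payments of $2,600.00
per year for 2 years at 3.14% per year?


Formula: FV = PMT * ((1+r)^n - 1) / r
Growth factor: (1 + 0.0314)^2 = 1.063786
Numerator: 1.063786 - 1 = 0.063786
FV = $2,600.00 * 0.063786 / 0.0314 = $5,281.64

$5,281.64


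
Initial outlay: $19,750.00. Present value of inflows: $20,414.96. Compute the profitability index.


Formula: PI = PV(cash flows) / initial investment
Substituting: PI = $20,414.96 / $19,750.00
PI = 1.0337

1.0337


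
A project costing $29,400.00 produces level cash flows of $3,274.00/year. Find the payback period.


Formula: Payback = investment / annual cash flow
Substituting: Payback = $29,400.00 / $3,274.00
Payback = 8.9798 years

8.9798 years


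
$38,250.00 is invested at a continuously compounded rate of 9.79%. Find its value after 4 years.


Formula: FV = P * e^(r*t)
Exponent: r*t = 0.0979 * 4 = 0.3916
e^(0.3916) = 1.479346
FV = $38,250.00 * 1.479346 = $56,584.98

$56,584.98


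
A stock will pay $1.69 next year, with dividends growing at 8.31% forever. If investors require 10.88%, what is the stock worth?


Formula: P = D1 / (r - g)
Spread: r - g = 0.1088 - 0.0831 = 0.0257
Substituting: P = $1.69 / 0.0257
P = $65.76

$65.76


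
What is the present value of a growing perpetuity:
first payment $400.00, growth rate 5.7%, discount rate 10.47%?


Formula: PV = C / (r - g)
Spread: r - g = 0.1047 - 0.057 = 0.0477
Substituting: PV = $400.00 / 0.0477
PV = $8,385.74

$8,385.74


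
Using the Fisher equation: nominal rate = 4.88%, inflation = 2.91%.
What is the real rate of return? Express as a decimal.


Formula: (1 + r_real) = (1 + r_nom) / (1 + inflation)
Substituting: (1 + r_real) = 1.0488 / 1.0291
(1 + r_real) = 1.019143
r_real = 1.019143 - 1 = 0.019143

0.019143


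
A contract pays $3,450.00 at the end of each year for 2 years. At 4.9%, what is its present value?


Formula: PV = PMT * (1 - (1+r)^(-n)) / r
Discount factor: (1 + 0.049)^(-2) = 0.90876
Bracket: 1 - 0.90876 = 0.09124
PV = $3,450.00 * 0.09124 / 0.049 = $6,424.07

$6,424.07


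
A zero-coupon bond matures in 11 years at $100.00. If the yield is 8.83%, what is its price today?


Formula: Price = FV / (1 + r)^n
Substituting: Price = $100.00 / (1 + 0.0883)^11
Discount factor: (1.0883)^11 = 2.5365
Price = $100.00 / 2.5365 = $39.42

$39.42


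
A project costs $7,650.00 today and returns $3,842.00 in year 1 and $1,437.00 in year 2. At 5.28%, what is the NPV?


Formula: NPV = C0 + C1/(1+r) + C2/(1+r)^2
Discount C1: $3,842.00 / (1 + 0.0528) = $3,649.32
Discount C2: $1,437.00 / (1 + 0.0528)^2 = $1,296.48
NPV = -$7,650.00 + $3,649.32 + $1,296.48 = -$2,704.21

-$2,704.21


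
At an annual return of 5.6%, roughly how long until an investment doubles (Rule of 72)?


Formula: Years ≈ 72 / r
Substituting: Years ≈ 72 / 5.6
Years ≈ 12.9

12.9 years


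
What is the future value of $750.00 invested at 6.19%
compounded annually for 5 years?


Formula: FV = P * (1 + r)^n
Substituting: FV = $750.00 * (1 + 0.0619)^5
Growth factor: (1.0619)^5 = 1.350262
FV = $750.00 * 1.350262 = $1,012.70

$1,012.70


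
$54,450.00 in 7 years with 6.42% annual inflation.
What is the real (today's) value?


Formula: Real value = nominal / (1 + inflation)^years
Price level: (1 + 0.0642)^7 = 1.545834
Real value = $54,450.00 / 1.545834 = $35,223.71

$35,223.71


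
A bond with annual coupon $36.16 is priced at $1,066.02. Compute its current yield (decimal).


Formula: Current yield = annual coupon / price
Substituting: CY = $36.16 / $1,066.02
CY = 0.033921

0.033921


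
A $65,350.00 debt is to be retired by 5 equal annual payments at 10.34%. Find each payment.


Formula: PMT = PV * r / (1 - (1+r)^(-n))
Denominator: 1 - (1 + 0.1034)^(-5) = 0.388586
Numerator: $65,350.00 * 0.1034 = 6757.19
PMT = 6757.19 / 0.388586 = $17,389.16

$17,389.16


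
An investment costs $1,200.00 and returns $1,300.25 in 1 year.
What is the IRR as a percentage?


Formula: IRR = C1/C0 - 1
Substituting: IRR = $1,300.25 / $1,200.00 - 1
Ratio: 1.083542 - 1 = 0.083542
IRR = 8.3542%

8.3542%


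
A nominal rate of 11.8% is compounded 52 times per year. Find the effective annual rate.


Formula: EAR = (1 + r/m)^m - 1
Period rate: r/m = 0.118 / 52 = 0.002269
Compounding: (1 + 0.002269)^52 = 1.125094
EAR = 1.125094 - 1 = 0.125094

0.125094


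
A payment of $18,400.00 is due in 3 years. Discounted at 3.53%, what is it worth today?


Formula: PV = FV / (1 + r)^n
Substituting: PV = $18,400.00 / (1 + 0.0353)^3
Discount factor: (1.0353)^3 = 1.109682
PV = $18,400.00 / 1.109682 = $16,581.32

$16,581.32


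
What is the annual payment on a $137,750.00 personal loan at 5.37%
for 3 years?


Formula: PMT = PV * r / (1 - (1+r)^(-n))
Denominator: 1 - (1 + 0.0537)^(-3) = 0.14523
Numerator: $137,750.00 * 0.0537 = 7397.175
PMT = 7397.175 / 0.14523 = $50,934.06

$50,934.06


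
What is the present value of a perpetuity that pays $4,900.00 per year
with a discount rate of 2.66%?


Formula: PV = C / r
Substituting: PV = $4,900.00 / 0.0266
PV = $184,210.53

$184,210.53


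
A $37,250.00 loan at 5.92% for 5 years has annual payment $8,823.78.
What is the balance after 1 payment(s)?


Formula: Balance = PV*(1+r)^k - PMT*((1+r)^k - 1)/r
Growth: (1 + 0.0592)^1 = 1.0592
Accumulated factor: ((1+r)^k - 1)/r = 1.0
Balance = $37,250.00 * 1.0592 - $8,823.78 * 1.0
Balance = $30,631.42

$30,631.42


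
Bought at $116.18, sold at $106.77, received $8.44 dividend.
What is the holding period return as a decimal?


Formula: HPR = (P1 - P0 + D) / P0
Gain: $106.77 - $116.18 + $8.44 = -$0.97
HPR = -$0.97 / $116.18 = -0.0083

-0.0083


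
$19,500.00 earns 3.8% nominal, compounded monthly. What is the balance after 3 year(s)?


Formula: FV = P * (1 + r/m)^(m*t)
Period rate: r/m = 0.038 / 12 = 0.003167
Total periods: m*t = 12 * 3 = 36
Growth factor: (1 + 0.003167)^36 = 1.12055
FV = $19,500.00 * 1.12055 = $21,850.73

$21,850.73


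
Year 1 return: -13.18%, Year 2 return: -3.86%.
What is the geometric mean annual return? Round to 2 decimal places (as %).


Formula: Geometric mean = ((1+r1)*(1+r2))^(1/2) - 1
Product: (1 + -0.1318) * (1 + -0.0386) = 0.8682 * 0.9614 = 0.834687
Square root: 0.834687^0.5 = 0.913612
Geometric mean = 0.913612 - 1 = -0.086388
As percentage: -8.64%

-8.64%


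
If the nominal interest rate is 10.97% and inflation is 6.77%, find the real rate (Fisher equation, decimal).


Formula: (1 + r_real) = (1 + r_nom) / (1 + inflation)
Substituting: (1 + r_real) = 1.1097 / 1.0677
(1 + r_real) = 1.039337
r_real = 1.039337 - 1 = 0.039337

0.039337


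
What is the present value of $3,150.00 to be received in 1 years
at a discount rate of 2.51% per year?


Formula: PV = FV / (1 + r)^n
Substituting: PV = $3,150.00 / (1 + 0.0251)^1
Discount factor: (1.0251)^1 = 1.0251
PV = $3,150.00 / 1.0251 = $3,072.87

$3,072.87


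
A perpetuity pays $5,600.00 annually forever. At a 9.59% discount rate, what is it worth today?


Formula: PV = C / r
Substituting: PV = $5,600.00 / 0.0959
PV = $58,394.16

$58,394.16


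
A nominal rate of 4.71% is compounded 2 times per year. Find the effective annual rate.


Formula: EAR = (1 + r/m)^m - 1
Period rate: r/m = 0.0471 / 2 = 0.02355
Compounding: (1 + 0.02355)^2 = 1.047655
EAR = 1.047655 - 1 = 0.047655

0.047655


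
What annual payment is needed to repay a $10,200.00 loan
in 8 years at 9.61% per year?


Formula: PMT = PV * r / (1 - (1+r)^(-n))
Denominator: 1 - (1 + 0.0961)^(-8) = 0.520047
Numerator: $10,200.00 * 0.0961 = 980.22
PMT = 980.22 / 0.520047 = $1,884.87

$1,884.87


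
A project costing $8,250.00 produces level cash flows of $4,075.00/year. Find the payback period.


Formula: Payback = investment / annual cash flow
Substituting: Payback = $8,250.00 / $4,075.00
Payback = 2.0245 years

2.0245 years


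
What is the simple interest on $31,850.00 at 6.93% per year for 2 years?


Formula: I = P * r * t
Substituting: I = $31,850.00 * 0.0693 * 2
Step: I = $31,850.00 * 0.1386
I = $4,414.41

$4,414.41


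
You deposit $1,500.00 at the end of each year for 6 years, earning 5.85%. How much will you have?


Formula: FV = PMT * ((1+r)^n - 1) / r
Growth factor: (1 + 0.0585)^6 = 1.406518
Numerator: 1.406518 - 1 = 0.406518
FV = $1,500.00 * 0.406518 / 0.0585 = $10,423.53

$10,423.53


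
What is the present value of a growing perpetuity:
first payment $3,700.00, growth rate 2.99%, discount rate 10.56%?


Formula: PV = C / (r - g)
Spread: r - g = 0.1056 - 0.0299 = 0.0757
Substituting: PV = $3,700.00 / 0.0757
PV = $48,877.15

$48,877.15


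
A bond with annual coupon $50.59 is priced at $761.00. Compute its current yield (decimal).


Formula: Current yield = annual coupon / price
Substituting: CY = $50.59 / $761.00
CY = 0.066478

0.066478


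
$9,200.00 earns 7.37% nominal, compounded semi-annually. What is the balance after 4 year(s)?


Formula: FV = P * (1 + r/m)^(m*t)
Period rate: r/m = 0.0737 / 2 = 0.03685
Total periods: m*t = 2 * 4 = 8
Growth factor: (1 + 0.03685)^8 = 1.335757
FV = $9,200.00 * 1.335757 = $12,288.96

$12,288.96


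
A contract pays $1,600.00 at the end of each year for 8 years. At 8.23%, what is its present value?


Formula: PV = PMT * (1 - (1+r)^(-n)) / r
Discount factor: (1 + 0.0823)^(-8) = 0.531152
Bracket: 1 - 0.531152 = 0.468848
PV = $1,600.00 * 0.468848 / 0.0823 = $9,114.91

$9,114.91


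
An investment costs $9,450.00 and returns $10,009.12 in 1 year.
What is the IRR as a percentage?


Formula: IRR = C1/C0 - 1
Substituting: IRR = $10,009.12 / $9,450.00 - 1
Ratio: 1.059166 - 1 = 0.059166
IRR = 5.9166%

5.9166%


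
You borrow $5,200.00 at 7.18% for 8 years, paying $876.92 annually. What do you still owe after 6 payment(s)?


Formula: Balance = PV*(1+r)^k - PMT*((1+r)^k - 1)/r
Growth: (1 + 0.0718)^6 = 1.515942
Accumulated factor: ((1+r)^k - 1)/r = 7.185818
Balance = $5,200.00 * 1.515942 - $876.92 * 7.185818
Balance = $1,581.51

$1,581.51


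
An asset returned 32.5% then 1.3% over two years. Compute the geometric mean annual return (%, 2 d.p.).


Formula: Geometric mean = ((1+r1)*(1+r2))^(1/2) - 1
Product: (1 + 0.325) * (1 + 0.013) = 1.325 * 1.013 = 1.342225
Square root: 1.342225^0.5 = 1.158544
Geometric mean = 1.158544 - 1 = 0.158544
As percentage: 15.85%

15.85%


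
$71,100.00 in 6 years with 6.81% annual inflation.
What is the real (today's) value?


Formula: Real value = nominal / (1 + inflation)^years
Price level: (1 + 0.0681)^6 = 1.484812
Real value = $71,100.00 / 1.484812 = $47,884.85

$47,884.85


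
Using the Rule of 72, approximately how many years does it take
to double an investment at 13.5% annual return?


Formula: Years ≈ 72 / r
Substituting: Years ≈ 72 / 13.5
Years ≈ 5.3

5.3 years


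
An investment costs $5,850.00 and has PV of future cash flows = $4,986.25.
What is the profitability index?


Formula: PI = PV(cash flows) / initial investment
Substituting: PI = $4,986.25 / $5,850.00
PI = 0.8524

0.8524


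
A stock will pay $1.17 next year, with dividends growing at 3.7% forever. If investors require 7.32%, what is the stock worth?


Formula: P = D1 / (r - g)
Spread: r - g = 0.0732 - 0.037 = 0.0362
Substituting: P = $1.17 / 0.0362
P = $32.32

$32.32


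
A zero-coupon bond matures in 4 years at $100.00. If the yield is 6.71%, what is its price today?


Formula: Price = FV / (1 + r)^n
Substituting: Price = $100.00 / (1 + 0.0671)^4
Discount factor: (1.0671)^4 = 1.296643
Price = $100.00 / 1.296643 = $77.12

$77.12


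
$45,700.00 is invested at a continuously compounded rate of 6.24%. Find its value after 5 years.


Formula: FV = P * e^(r*t)
Exponent: r*t = 0.0624 * 5 = 0.312
e^(0.312) = 1.366155
FV = $45,700.00 * 1.366155 = $62,433.27

$62,433.27


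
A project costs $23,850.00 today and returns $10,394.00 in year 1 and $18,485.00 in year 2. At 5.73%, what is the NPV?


Formula: NPV = C0 + C1/(1+r) + C2/(1+r)^2
Discount C1: $10,394.00 / (1 + 0.0573) = $9,830.70
Discount C2: $18,485.00 / (1 + 0.0573)^2 = $16,535.72
NPV = -$23,850.00 + $9,830.70 + $16,535.72 = $2,516.42

$2,516.42


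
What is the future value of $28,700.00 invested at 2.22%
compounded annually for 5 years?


Formula: FV = P * (1 + r)^n
Substituting: FV = $28,700.00 * (1 + 0.0222)^5
Growth factor: (1.0222)^5 = 1.116039
FV = $28,700.00 * 1.116039 = $32,030.32

$32,030.32


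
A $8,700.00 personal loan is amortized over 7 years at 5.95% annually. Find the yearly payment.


Formula: PMT = PV * r / (1 - (1+r)^(-n))
Denominator: 1 - (1 + 0.0595)^(-7) = 0.332743
Numerator: $8,700.00 * 0.0595 = 517.65
PMT = 517.65 / 0.332743 = $1,555.71

$1,555.71


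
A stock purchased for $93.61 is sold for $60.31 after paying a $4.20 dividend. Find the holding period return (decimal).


Formula: HPR = (P1 - P0 + D) / P0
Gain: $60.31 - $93.61 + $4.20 = -$29.10
HPR = -$29.10 / $93.61 = -0.3109

-0.3109


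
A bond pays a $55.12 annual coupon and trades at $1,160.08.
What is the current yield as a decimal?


Formula: Current yield = annual coupon / price
Substituting: CY = $55.12 / $1,160.08
CY = 0.047514

0.047514


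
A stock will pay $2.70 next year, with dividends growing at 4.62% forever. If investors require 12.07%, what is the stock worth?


Formula: P = D1 / (r - g)
Spread: r - g = 0.1207 - 0.0462 = 0.0745
Substituting: P = $2.70 / 0.0745
P = $36.24

$36.24


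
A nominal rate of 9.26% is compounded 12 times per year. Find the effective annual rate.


Formula: EAR = (1 + r/m)^m - 1
Period rate: r/m = 0.0926 / 12 = 0.007717
Compounding: (1 + 0.007717)^12 = 1.096633
EAR = 1.096633 - 1 = 0.096633

0.096633


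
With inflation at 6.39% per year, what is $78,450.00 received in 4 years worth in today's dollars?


Formula: Real value = nominal / (1 + inflation)^years
Price level: (1 + 0.0639)^4 = 1.28116
Real value = $78,450.00 / 1.28116 = $61,233.59

$61,233.59


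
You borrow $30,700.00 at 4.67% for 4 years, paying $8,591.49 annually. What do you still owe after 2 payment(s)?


Formula: Balance = PV*(1+r)^k - PMT*((1+r)^k - 1)/r
Growth: (1 + 0.0467)^2 = 1.095581
Accumulated factor: ((1+r)^k - 1)/r = 2.0467
Balance = $30,700.00 * 1.095581 - $8,591.49 * 2.0467
Balance = $16,050.13

$16,050.13


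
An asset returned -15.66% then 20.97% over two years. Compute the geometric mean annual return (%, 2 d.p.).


Formula: Geometric mean = ((1+r1)*(1+r2))^(1/2) - 1
Product: (1 + -0.1566) * (1 + 0.2097) = 0.8434 * 1.2097 = 1.020261
Square root: 1.020261^0.5 = 1.01008
Geometric mean = 1.01008 - 1 = 0.01008
As percentage: 1.01%

1.01%


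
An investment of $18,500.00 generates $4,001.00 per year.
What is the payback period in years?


Formula: Payback = investment / annual cash flow
Substituting: Payback = $18,500.00 / $4,001.00
Payback = 4.6238 years

4.6238 years


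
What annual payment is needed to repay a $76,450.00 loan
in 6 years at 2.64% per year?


Formula: PMT = PV * r / (1 - (1+r)^(-n))
Denominator: 1 - (1 + 0.0264)^(-6) = 0.144736
Numerator: $76,450.00 * 0.0264 = 2018.28
PMT = 2018.28 / 0.144736 = $13,944.55

$13,944.55


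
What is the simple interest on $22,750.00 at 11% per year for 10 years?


Formula: I = P * r * t
Substituting: I = $22,750.00 * 0.11 * 10
Step: I = $22,750.00 * 1.1
I = $25,025.00

$25,025.00


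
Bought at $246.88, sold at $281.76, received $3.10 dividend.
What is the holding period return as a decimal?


Formula: HPR = (P1 - P0 + D) / P0
Gain: $281.76 - $246.88 + $3.10 = $37.98
HPR = $37.98 / $246.88 = 0.1538

0.1538


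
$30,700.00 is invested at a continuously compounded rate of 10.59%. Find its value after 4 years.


Formula: FV = P * e^(r*t)
Exponent: r*t = 0.1059 * 4 = 0.4236
e^(0.4236) = 1.52745
FV = $30,700.00 * 1.52745 = $46,892.73

$46,892.73


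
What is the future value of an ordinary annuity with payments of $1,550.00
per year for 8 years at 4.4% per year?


Formula: FV = PMT * ((1+r)^n - 1) / r
Growth factor: (1 + 0.044)^8 = 1.41125
Numerator: 1.41125 - 1 = 0.41125
FV = $1,550.00 * 0.41125 / 0.044 = $14,487.22

$14,487.22


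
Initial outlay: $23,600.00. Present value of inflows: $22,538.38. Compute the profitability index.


Formula: PI = PV(cash flows) / initial investment
Substituting: PI = $22,538.38 / $23,600.00
PI = 0.955

0.955


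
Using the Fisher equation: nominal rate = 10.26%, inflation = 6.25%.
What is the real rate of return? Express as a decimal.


Formula: (1 + r_real) = (1 + r_nom) / (1 + inflation)
Substituting: (1 + r_real) = 1.1026 / 1.0625
(1 + r_real) = 1.037741
r_real = 1.037741 - 1 = 0.037741

0.037741


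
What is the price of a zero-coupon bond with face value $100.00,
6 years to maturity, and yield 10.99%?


Formula: Price = FV / (1 + r)^n
Substituting: Price = $100.00 / (1 + 0.1099)^6
Discount factor: (1.1099)^6 = 1.869404
Price = $100.00 / 1.869404 = $53.49

$53.49


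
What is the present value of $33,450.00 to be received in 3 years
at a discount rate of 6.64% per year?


Formula: PV = FV / (1 + r)^n
Substituting: PV = $33,450.00 / (1 + 0.0664)^3
Discount factor: (1.0664)^3 = 1.21272
PV = $33,450.00 / 1.21272 = $27,582.63

$27,582.63


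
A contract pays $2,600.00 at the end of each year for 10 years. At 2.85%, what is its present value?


Formula: PV = PMT * (1 - (1+r)^(-n)) / r
Discount factor: (1 + 0.0285)^(-10) = 0.755018
Bracket: 1 - 0.755018 = 0.244982
PV = $2,600.00 * 0.244982 / 0.0285 = $22,349.28

$22,349.28


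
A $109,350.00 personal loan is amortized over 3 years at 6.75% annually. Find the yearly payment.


Formula: PMT = PV * r / (1 - (1+r)^(-n))
Denominator: 1 - (1 + 0.0675)^(-3) = 0.177954
Numerator: $109,350.00 * 0.0675 = 7381.125
PMT = 7381.125 / 0.177954 = $41,477.81

$41,477.81


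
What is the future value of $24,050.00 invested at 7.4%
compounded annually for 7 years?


Formula: FV = P * (1 + r)^n
Substituting: FV = $24,050.00 * (1 + 0.074)^7
Growth factor: (1.074)^7 = 1.648276
FV = $24,050.00 * 1.648276 = $39,641.04

$39,641.04


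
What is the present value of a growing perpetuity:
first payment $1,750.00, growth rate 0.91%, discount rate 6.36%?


Formula: PV = C / (r - g)
Spread: r - g = 0.0636 - 0.0091 = 0.0545
Substituting: PV = $1,750.00 / 0.0545
PV = $32,110.09

$32,110.09


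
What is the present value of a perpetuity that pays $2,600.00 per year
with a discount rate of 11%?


Formula: PV = C / r
Substituting: PV = $2,600.00 / 0.11
PV = $23,636.36

$23,636.36


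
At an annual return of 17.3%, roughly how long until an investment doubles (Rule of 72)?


Formula: Years ≈ 72 / r
Substituting: Years ≈ 72 / 17.3
Years ≈ 4.2

4.2 years


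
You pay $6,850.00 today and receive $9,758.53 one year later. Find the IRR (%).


Formula: IRR = C1/C0 - 1
Substituting: IRR = $9,758.53 / $6,850.00 - 1
Ratio: 1.424603 - 1 = 0.424603
IRR = 42.4603%

42.4603%


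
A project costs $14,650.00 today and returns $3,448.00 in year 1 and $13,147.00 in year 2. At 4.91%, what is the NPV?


Formula: NPV = C0 + C1/(1+r) + C2/(1+r)^2
Discount C1: $3,448.00 / (1 + 0.0491) = $3,286.63
Discount C2: $13,147.00 / (1 + 0.0491)^2 = $11,945.19
NPV = -$14,650.00 + $3,286.63 + $11,945.19 = $581.81

$581.81


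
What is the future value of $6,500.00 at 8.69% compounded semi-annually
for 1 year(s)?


Formula: FV = P * (1 + r/m)^(m*t)
Period rate: r/m = 0.0869 / 2 = 0.04345
Total periods: m*t = 2 * 1 = 2
Growth factor: (1 + 0.04345)^2 = 1.088788
FV = $6,500.00 * 1.088788 = $7,077.12

$7,077.12


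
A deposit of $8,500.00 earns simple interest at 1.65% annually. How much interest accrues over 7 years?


Formula: I = P * r * t
Substituting: I = $8,500.00 * 0.0165 * 7
Step: I = $8,500.00 * 0.1155
I = $981.75

$981.75


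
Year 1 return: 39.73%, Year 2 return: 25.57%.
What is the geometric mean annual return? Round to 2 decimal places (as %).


Formula: Geometric mean = ((1+r1)*(1+r2))^(1/2) - 1
Product: (1 + 0.3973) * (1 + 0.2557) = 1.3973 * 1.2557 = 1.75459
Square root: 1.75459^0.5 = 1.324609
Geometric mean = 1.324609 - 1 = 0.324609
As percentage: 32.46%

32.46%


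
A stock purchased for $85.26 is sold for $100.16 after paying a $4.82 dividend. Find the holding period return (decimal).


Formula: HPR = (P1 - P0 + D) / P0
Gain: $100.16 - $85.26 + $4.82 = $19.72
HPR = $19.72 / $85.26 = 0.2313

0.2313


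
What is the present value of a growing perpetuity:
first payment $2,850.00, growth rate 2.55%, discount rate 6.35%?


Formula: PV = C / (r - g)
Spread: r - g = 0.0635 - 0.0255 = 0.038
Substituting: PV = $2,850.00 / 0.038
PV = $75,000.00

$75,000.00


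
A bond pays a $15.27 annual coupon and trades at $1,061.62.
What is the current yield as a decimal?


Formula: Current yield = annual coupon / price
Substituting: CY = $15.27 / $1,061.62
CY = 0.014384

0.014384


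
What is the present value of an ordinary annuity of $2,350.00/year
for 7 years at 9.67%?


Formula: PV = PMT * (1 - (1+r)^(-n)) / r
Discount factor: (1 + 0.0967)^(-7) = 0.524065
Bracket: 1 - 0.524065 = 0.475935
PV = $2,350.00 * 0.475935 / 0.0967 = $11,566.16

$11,566.16


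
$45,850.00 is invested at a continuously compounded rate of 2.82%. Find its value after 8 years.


Formula: FV = P * e^(r*t)
Exponent: r*t = 0.0282 * 8 = 0.2256
e^(0.2256) = 1.253074
FV = $45,850.00 * 1.253074 = $57,453.46

$57,453.46


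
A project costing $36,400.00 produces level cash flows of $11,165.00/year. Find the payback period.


Formula: Payback = investment / annual cash flow
Substituting: Payback = $36,400.00 / $11,165.00
Payback = 3.2602 years

3.2602 years


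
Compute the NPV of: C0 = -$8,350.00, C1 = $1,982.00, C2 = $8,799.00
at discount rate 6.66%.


Formula: NPV = C0 + C1/(1+r) + C2/(1+r)^2
Discount C1: $1,982.00 / (1 + 0.0666) = $1,858.24
Discount C2: $8,799.00 / (1 + 0.0666)^2 = $7,734.46
NPV = -$8,350.00 + $1,858.24 + $7,734.46 = $1,242.70

$1,242.70


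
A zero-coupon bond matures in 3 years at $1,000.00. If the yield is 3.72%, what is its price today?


Formula: Price = FV / (1 + r)^n
Substituting: Price = $1,000.00 / (1 + 0.0372)^3
Discount factor: (1.0372)^3 = 1.115803
Price = $1,000.00 / 1.115803 = $896.22

$896.22


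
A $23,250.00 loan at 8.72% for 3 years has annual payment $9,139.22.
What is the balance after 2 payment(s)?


Formula: Balance = PV*(1+r)^k - PMT*((1+r)^k - 1)/r
Growth: (1 + 0.0872)^2 = 1.182004
Accumulated factor: ((1+r)^k - 1)/r = 2.0872
Balance = $23,250.00 * 1.182004 - $9,139.22 * 2.0872
Balance = $8,406.21

$8,406.21


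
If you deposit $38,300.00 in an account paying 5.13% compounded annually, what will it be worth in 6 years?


Formula: FV = P * (1 + r)^n
Substituting: FV = $38,300.00 * (1 + 0.0513)^6
Growth factor: (1.0513)^6 = 1.350082
FV = $38,300.00 * 1.350082 = $51,708.12

$51,708.12


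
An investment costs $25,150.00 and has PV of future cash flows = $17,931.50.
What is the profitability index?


Formula: PI = PV(cash flows) / initial investment
Substituting: PI = $17,931.50 / $25,150.00
PI = 0.713

0.713


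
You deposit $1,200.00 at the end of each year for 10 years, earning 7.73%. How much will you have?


Formula: FV = PMT * ((1+r)^n - 1) / r
Growth factor: (1 + 0.0773)^10 = 2.105555
Numerator: 2.105555 - 1 = 1.105555
FV = $1,200.00 * 1.105555 / 0.0773 = $17,162.56

$17,162.56


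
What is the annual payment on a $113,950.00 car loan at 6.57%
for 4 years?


Formula: PMT = PV * r / (1 - (1+r)^(-n))
Denominator: 1 - (1 + 0.0657)^(-4) = 0.224717
Numerator: $113,950.00 * 0.0657 = 7486.515
PMT = 7486.515 / 0.224717 = $33,315.27

$33,315.27


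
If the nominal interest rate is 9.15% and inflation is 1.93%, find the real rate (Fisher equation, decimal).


Formula: (1 + r_real) = (1 + r_nom) / (1 + inflation)
Substituting: (1 + r_real) = 1.0915 / 1.0193
(1 + r_real) = 1.070833
r_real = 1.070833 - 1 = 0.070833

0.070833


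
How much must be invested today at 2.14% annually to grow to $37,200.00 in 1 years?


Formula: PV = FV / (1 + r)^n
Substituting: PV = $37,200.00 / (1 + 0.0214)^1
Discount factor: (1.0214)^1 = 1.0214
PV = $37,200.00 / 1.0214 = $36,420.60

$36,420.60


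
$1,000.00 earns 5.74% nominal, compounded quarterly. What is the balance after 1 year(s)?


Formula: FV = P * (1 + r/m)^(m*t)
Period rate: r/m = 0.0574 / 4 = 0.01435
Total periods: m*t = 4 * 1 = 4
Growth factor: (1 + 0.01435)^4 = 1.058647
FV = $1,000.00 * 1.058647 = $1,058.65

$1,058.65


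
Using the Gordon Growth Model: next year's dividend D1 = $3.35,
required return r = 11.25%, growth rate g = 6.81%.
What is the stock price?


Formula: P = D1 / (r - g)
Spread: r - g = 0.1125 - 0.0681 = 0.0444
Substituting: P = $3.35 / 0.0444
P = $75.45

$75.45


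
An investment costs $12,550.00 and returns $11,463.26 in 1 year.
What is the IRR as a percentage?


Formula: IRR = C1/C0 - 1
Substituting: IRR = $11,463.26 / $12,550.00 - 1
Ratio: 0.913407 - 1 = -0.086593
IRR = -8.6593%

-8.6593%


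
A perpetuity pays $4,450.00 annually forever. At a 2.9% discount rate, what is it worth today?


Formula: PV = C / r
Substituting: PV = $4,450.00 / 0.029
PV = $153,448.28

$153,448.28


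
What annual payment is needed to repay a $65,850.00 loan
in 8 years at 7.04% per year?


Formula: PMT = PV * r / (1 - (1+r)^(-n))
Denominator: 1 - (1 + 0.0704)^(-8) = 0.419729
Numerator: $65,850.00 * 0.0704 = 4635.84
PMT = 4635.84 / 0.419729 = $11,044.85

$11,044.85


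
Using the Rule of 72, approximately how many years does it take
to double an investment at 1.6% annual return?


Formula: Years ≈ 72 / r
Substituting: Years ≈ 72 / 1.6
Years ≈ 45.0

45.0 years


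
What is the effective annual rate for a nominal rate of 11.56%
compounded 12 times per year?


Formula: EAR = (1 + r/m)^m - 1
Period rate: r/m = 0.1156 / 12 = 0.009633
Compounding: (1 + 0.009633)^12 = 1.121926
EAR = 1.121926 - 1 = 0.121926

0.121926


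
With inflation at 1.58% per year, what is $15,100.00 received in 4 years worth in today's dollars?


Formula: Real value = nominal / (1 + inflation)^years
Price level: (1 + 0.0158)^4 = 1.064714
Real value = $15,100.00 / 1.064714 = $14,182.22

$14,182.22


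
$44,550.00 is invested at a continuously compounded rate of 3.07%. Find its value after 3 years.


Formula: FV = P * e^(r*t)
Exponent: r*t = 0.0307 * 3 = 0.0921
e^(0.0921) = 1.096474
FV = $44,550.00 * 1.096474 = $48,847.94

$48,847.94


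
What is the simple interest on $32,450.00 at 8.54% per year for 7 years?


Formula: I = P * r * t
Substituting: I = $32,450.00 * 0.0854 * 7
Step: I = $32,450.00 * 0.5978
I = $19,398.61

$19,398.61
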